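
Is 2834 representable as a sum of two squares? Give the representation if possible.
5² + 53² (a=5, b=53)

Factorization: 2834 = 2 × 13 × 109
By Fermat: n is sum of two squares iff every prime p ≡ 3 (mod 4) appears to even power.
All primes ≡ 3 (mod 4) appear to even power.
Search a = 0, 1, 2, … for 2834 - a² a perfect square: first hit at a = 5: 2834 - 25 = 2809 = 53².
2834 = 5² + 53² = 25 + 2809 ✓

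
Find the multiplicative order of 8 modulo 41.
20

41 is prime, so ord(8) divides φ(41) = 40.
Divisors of 40: 1, 2, 4, 5, 8, 10, 20, 40.
Repeated squaring: 8^1 ≡ 8, 8^2 ≡ 23, 8^4 ≡ 37, 8^8 ≡ 16, 8^16 ≡ 10, 8^32 ≡ 18 (mod 41).
Test 8^d mod 41 for each divisor d in increasing order:
8^1 ≡ 8
8^2 ≡ 23
8^4 ≡ 37
8^5 = 8^4·8^1 ≡ 9
8^8 ≡ 16
8^10 = 8^8·8^2 ≡ 40
8^20 = 8^16·8^4 ≡ 1  ← first divisor giving 1
The order is 20.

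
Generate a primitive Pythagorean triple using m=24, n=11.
(455, 528, 697)

Euclid's formula: a = m² - n², b = 2mn, c = m² + n²
m = 24, n = 11
a = 24² - 11² = 576 - 121 = 455
b = 2 × 24 × 11 = 528
c = 24² + 11² = 576 + 121 = 697
Verification: 455² + 528² = 207025 + 278784 = 485809 = 697² ✓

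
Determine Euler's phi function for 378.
108

378 = 2 × 3^3 × 7
φ(n) = n × ∏(1 - 1/p) for each prime p dividing n
φ(378) = 378 × (1 - 1/2) × (1 - 1/3) × (1 - 1/7) = 108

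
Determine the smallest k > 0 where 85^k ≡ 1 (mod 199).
22

199 is prime, so ord(85) divides φ(199) = 198.
Divisors of 198: 1, 2, 3, 6, 9, 11, 18, 22, 33, 66, 99, 198.
Repeated squaring: 85^1 ≡ 85, 85^2 ≡ 61, 85^4 ≡ 139, 85^8 ≡ 18, 85^16 ≡ 125, 85^32 ≡ 103, 85^64 ≡ 62, 85^128 ≡ 63 (mod 199).
Test 85^d mod 199 for each divisor d in increasing order:
85^1 ≡ 85
85^2 ≡ 61
85^3 = 85^2·85^1 ≡ 11
85^6 = 85^4·85^2 ≡ 121
85^9 = 85^8·85^1 ≡ 137
85^11 = 85^8·85^2·85^1 ≡ 198
85^18 = 85^16·85^2 ≡ 63
85^22 = 85^16·85^4·85^2 ≡ 1  ← first divisor giving 1
The order is 22.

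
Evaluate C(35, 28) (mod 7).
5

Using Lucas' theorem:
Write n=35 and k=28 in base 7:
n in base 7: [5, 0]
k in base 7: [4, 0]
C(35,28) mod 7 = ∏ C(n_i, k_i) mod 7
Digit binomials (mod 7): C(5,4) = 5; C(0,0) = 1
Product: 5 × 1 = 5 ≡ 5 (mod 7)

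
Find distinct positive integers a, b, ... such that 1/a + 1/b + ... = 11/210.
1/20 + 1/420

Greedy algorithm:
11/210: ceiling(210/11) = 20, use 1/20
1/420: ceiling(420/1) = 420, use 1/420
Result: 11/210 = 1/20 + 1/420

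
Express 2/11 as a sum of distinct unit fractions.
1/6 + 1/66

Greedy algorithm:
2/11: ceiling(11/2) = 6, use 1/6
1/66: ceiling(66/1) = 66, use 1/66
Result: 2/11 = 1/6 + 1/66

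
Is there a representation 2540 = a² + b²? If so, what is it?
Not possible

Factorization: 2540 = 2^2 × 5 × 127
By Fermat: n is sum of two squares iff every prime p ≡ 3 (mod 4) appears to even power.
Prime(s) ≡ 3 (mod 4) with odd exponent: [(127, 1)]
Therefore 2540 cannot be expressed as a² + b².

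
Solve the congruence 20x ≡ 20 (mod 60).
x ≡ 1 (mod 3)

gcd(20, 60) = 20, which divides 20, so solutions exist.
Divide through by 20: x ≡ 1 (mod 3).
The coefficient of x is now 1, so x ≡ 1 (mod 3).
Check: 20 × 1 = 20 ≡ 20 (mod 60).
x ≡ 1 (mod 3), giving 20 solutions mod 60.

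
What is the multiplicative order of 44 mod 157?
78

157 is prime, so ord(44) divides φ(157) = 156.
Divisors of 156: 1, 2, 3, 4, 6, 12, 13, 26, 39, 52, 78, 156.
Repeated squaring: 44^1 ≡ 44, 44^2 ≡ 52, 44^4 ≡ 35, 44^8 ≡ 126, 44^16 ≡ 19, 44^32 ≡ 47, 44^64 ≡ 11, 44^128 ≡ 121 (mod 157).
Test 44^d mod 157 for each divisor d in increasing order:
44^1 ≡ 44
44^2 ≡ 52
44^3 = 44^2·44^1 ≡ 90
44^4 ≡ 35
44^6 = 44^4·44^2 ≡ 93
44^12 = 44^8·44^4 ≡ 14
44^13 = 44^8·44^4·44^1 ≡ 145
44^26 = 44^16·44^8·44^2 ≡ 144
44^39 = 44^32·44^4·44^2·44^1 ≡ 156
44^52 = 44^32·44^16·44^4 ≡ 12
44^78 = 44^64·44^8·44^4·44^2 ≡ 1  ← first divisor giving 1
The order is 78.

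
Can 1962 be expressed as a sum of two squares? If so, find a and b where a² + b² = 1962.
21² + 39² (a=21, b=39)

Factorization: 1962 = 2 × 3^2 × 109
By Fermat: n is sum of two squares iff every prime p ≡ 3 (mod 4) appears to even power.
All primes ≡ 3 (mod 4) appear to even power.
Search a = 0, 1, 2, … for 1962 - a² a perfect square: first hit at a = 21: 1962 - 441 = 1521 = 39².
1962 = 21² + 39² = 441 + 1521 ✓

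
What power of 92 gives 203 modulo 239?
35

Baby-step giant-step with step n = ⌈√239⌉ = 16.
Baby steps 92^j mod 239 (j:value) for j=0..15: 0:1, 1:92, 2:99, 3:26, 4:2, 5:184, 6:198, 7:52, 8:4, 9:129, 10:157, 11:104, 12:8, 13:19, 14:75, 15:208.
Giant-step multiplier: 92^(-16) ≡ 92^(238-16) = 92^222 ≡ 15 (mod 239).
Giant steps γ_i = 203·15^i mod 239: γ_0=203, γ_1=177, γ_2=26 (in table at j=3).
x = i·n + j = 2·16 + 3 = 35.
Check: 92^35 ≡ 203 (mod 239).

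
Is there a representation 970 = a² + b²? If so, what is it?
3² + 31² (a=3, b=31)

Factorization: 970 = 2 × 5 × 97
By Fermat: n is sum of two squares iff every prime p ≡ 3 (mod 4) appears to even power.
All primes ≡ 3 (mod 4) appear to even power.
Search a = 0, 1, 2, … for 970 - a² a perfect square: first hit at a = 3: 970 - 9 = 961 = 31².
970 = 3² + 31² = 9 + 961 ✓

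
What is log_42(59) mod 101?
51

Baby-step giant-step with step n = ⌈√101⌉ = 11.
Baby steps 42^j mod 101 (j:value) for j=0..10: 0:1, 1:42, 2:47, 3:55, 4:88, 5:60, 6:96, 7:93, 8:68, 9:28, 10:65.
Giant-step multiplier: 42^(-11) ≡ 42^(100-11) = 42^89 ≡ 34 (mod 101).
Giant steps γ_i = 59·34^i mod 101: γ_0=59, γ_1=87, γ_2=29, γ_3=77, γ_4=93 (in table at j=7).
x = i·n + j = 4·11 + 7 = 51.
Check: 42^51 ≡ 59 (mod 101).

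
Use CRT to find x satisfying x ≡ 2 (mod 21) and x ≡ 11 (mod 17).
317

Using Chinese Remainder Theorem:
M = 21 × 17 = 357
M1 = 17, M2 = 21
y1 = 17^(-1) mod 21 = 5
y2 = 21^(-1) mod 17 = 13
x = (2×17×5 + 11×21×13) mod 357 = 317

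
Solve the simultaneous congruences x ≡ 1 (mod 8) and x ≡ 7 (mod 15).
97

Using Chinese Remainder Theorem:
M = 8 × 15 = 120
M1 = 15, M2 = 8
y1 = 15^(-1) mod 8 = 7
y2 = 8^(-1) mod 15 = 2
x = (1×15×7 + 7×8×2) mod 120 = 97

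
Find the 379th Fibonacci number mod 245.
61

Matrix identity: Q^n = [[F_(n+1), F_n], [F_n, F_(n-1)]] with Q = [[1,1],[1,0]].
n = 379 = 101111011₂. Square-and-multiply, entries mod 245:
Q^1 = [[1,1],[1,0]]
Q^2 = (Q^1)² = [[2,1],[1,1]]
Q^5 = (Q^2)²·Q = [[8,5],[5,3]]
Q^11 = (Q^5)²·Q = [[144,89],[89,55]]
Q^23 = (Q^11)²·Q = [[63,237],[237,71]]
Q^47 = (Q^23)²·Q = [[21,113],[113,153]]
Q^94 = (Q^47)² = [[225,62],[62,163]]
Q^189 = (Q^94)²·Q = [[125,79],[79,46]]
Q^379 = (Q^189)²·Q = [[95,61],[61,34]]
F_379 mod 245 = Q^379[0][1] = 61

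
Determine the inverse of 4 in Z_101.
76

gcd(4, 101) = 1, so the inverse exists.
Extended Euclidean algorithm on (101, 4):
101 = 25 × 4 + 1  ⟹  1 = (1)·101 + (-25)·4
So (-25)·4 ≡ 1 (mod 101), i.e. 4^(-1) ≡ -25 ≡ 76 (mod 101).
Check: 4 × 76 = 304 ≡ 1 (mod 101)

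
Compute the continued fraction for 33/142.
[0; 4, 3, 3, 3]

Euclidean algorithm steps:
33 = 0 × 142 + 33
142 = 4 × 33 + 10
33 = 3 × 10 + 3
10 = 3 × 3 + 1
3 = 3 × 1 + 0
Continued fraction: [0; 4, 3, 3, 3]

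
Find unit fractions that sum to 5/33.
1/7 + 1/116 + 1/26796

Greedy algorithm:
5/33: ceiling(33/5) = 7, use 1/7
2/231: ceiling(231/2) = 116, use 1/116
1/26796: ceiling(26796/1) = 26796, use 1/26796
Result: 5/33 = 1/7 + 1/116 + 1/26796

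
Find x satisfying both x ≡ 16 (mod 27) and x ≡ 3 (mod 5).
43

Using Chinese Remainder Theorem:
M = 27 × 5 = 135
M1 = 5, M2 = 27
y1 = 5^(-1) mod 27 = 11
y2 = 27^(-1) mod 5 = 3
x = (16×5×11 + 3×27×3) mod 135 = 43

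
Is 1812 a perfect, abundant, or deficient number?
abundant

Proper divisors of 1812: sum = 1 + 2 + 3 + 4 + 6 + 12 + 151 + 302 + 453 + 604 + 906 = 2444
Since 2444 > 1812, 1812 is abundant.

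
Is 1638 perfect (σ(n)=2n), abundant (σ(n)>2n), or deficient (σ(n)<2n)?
abundant

Proper divisors of 1638: sum = 1 + 2 + 3 + 6 + 7 + 9 + 13 + 14 + ... + 234 + 273 + 546 + 819 (23 divisors) = 2730
Since 2730 > 1638, 1638 is abundant.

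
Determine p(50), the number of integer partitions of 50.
204226

p(n) counts ways to write n as a sum of positive integers (order ignored).
Euler's pentagonal recurrence: p(k) = p(k-1) + p(k-2) - p(k-5) - p(k-7) + p(k-12) + p(k-15) - ... (offsets j(3j∓1)/2, signs ++--, p(0)=1, p(<0)=0).
DP table for k = 0..49: p(0)=1, p(1)=1, p(2)=2, p(3)=3, p(4)=5, p(5)=7, p(6)=11, p(7)=15, p(8)=22, p(9)=30, p(10)=42, p(11)=56, p(12)=77, p(13)=101, p(14)=135, p(15)=176, p(16)=231, p(17)=297, p(18)=385, p(19)=490, p(20)=627, p(21)=792, p(22)=1002, p(23)=1255, p(24)=1575, p(25)=1958, p(26)=2436, p(27)=3010, p(28)=3718, p(29)=4565, p(30)=5604, p(31)=6842, p(32)=8349, p(33)=10143, p(34)=12310, p(35)=14883, p(36)=17977, p(37)=21637, p(38)=26015, p(39)=31185, p(40)=37338, p(41)=44583, p(42)=53174, p(43)=63261, p(44)=75175, p(45)=89134, p(46)=105558, p(47)=124754, p(48)=147273, p(49)=173525.
Final step: p(50) = p(49) + p(48) - p(45) - p(43) + p(38) + p(35) - p(28) - p(24) + p(15) + p(10)
= 173525 + 147273 - 89134 - 63261 + 26015 + 14883 - 3718 - 1575 + 176 + 42
= 204226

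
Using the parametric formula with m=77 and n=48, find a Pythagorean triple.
(3625, 7392, 8233)

Euclid's formula: a = m² - n², b = 2mn, c = m² + n²
m = 77, n = 48
a = 77² - 48² = 5929 - 2304 = 3625
b = 2 × 77 × 48 = 7392
c = 77² + 48² = 5929 + 2304 = 8233
Verification: 3625² + 7392² = 13140625 + 54641664 = 67782289 = 8233² ✓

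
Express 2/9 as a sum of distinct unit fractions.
1/5 + 1/45

Greedy algorithm:
2/9: ceiling(9/2) = 5, use 1/5
1/45: ceiling(45/1) = 45, use 1/45
Result: 2/9 = 1/5 + 1/45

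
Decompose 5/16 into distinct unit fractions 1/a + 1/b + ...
1/4 + 1/16

Greedy algorithm:
5/16: ceiling(16/5) = 4, use 1/4
1/16: ceiling(16/1) = 16, use 1/16
Result: 5/16 = 1/4 + 1/16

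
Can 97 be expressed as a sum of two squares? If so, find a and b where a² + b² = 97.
4² + 9² (a=4, b=9)

Factorization: 97 = 97
By Fermat: n is sum of two squares iff every prime p ≡ 3 (mod 4) appears to even power.
All primes ≡ 3 (mod 4) appear to even power.
Search a = 0, 1, 2, … for 97 - a² a perfect square: first hit at a = 4: 97 - 16 = 81 = 9².
97 = 4² + 9² = 16 + 81 ✓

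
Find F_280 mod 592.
363

Matrix identity: Q^n = [[F_(n+1), F_n], [F_n, F_(n-1)]] with Q = [[1,1],[1,0]].
n = 280 = 100011000₂. Square-and-multiply, entries mod 592:
Q^1 = [[1,1],[1,0]]
Q^2 = (Q^1)² = [[2,1],[1,1]]
Q^4 = (Q^2)² = [[5,3],[3,2]]
Q^8 = (Q^4)² = [[34,21],[21,13]]
Q^17 = (Q^8)²·Q = [[216,413],[413,395]]
Q^35 = (Q^17)²·Q = [[112,553],[553,151]]
Q^70 = (Q^35)² = [[449,399],[399,50]]
Q^140 = (Q^70)² = [[274,189],[189,85]]
Q^280 = (Q^140)² = [[93,363],[363,322]]
F_280 mod 592 = Q^280[0][1] = 363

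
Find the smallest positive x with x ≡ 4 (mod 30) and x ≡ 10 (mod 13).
244

Using Chinese Remainder Theorem:
M = 30 × 13 = 390
M1 = 13, M2 = 30
y1 = 13^(-1) mod 30 = 7
y2 = 30^(-1) mod 13 = 10
x = (4×13×7 + 10×30×10) mod 390 = 244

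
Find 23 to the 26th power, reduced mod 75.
64

Repeated squaring. Binary of 26 = 11010.
23^1 ≡ 23 (mod 75); 23^2 ≡ 4 (mod 75); 23^4 ≡ 16 (mod 75); 23^8 ≡ 31 (mod 75); 23^16 ≡ 61 (mod 75)
23^26 = 23^2 × 23^8 × 23^16 ≡ 64 (mod 75)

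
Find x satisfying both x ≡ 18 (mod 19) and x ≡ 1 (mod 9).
37

Using Chinese Remainder Theorem:
M = 19 × 9 = 171
M1 = 9, M2 = 19
y1 = 9^(-1) mod 19 = 17
y2 = 19^(-1) mod 9 = 1
x = (18×9×17 + 1×19×1) mod 171 = 37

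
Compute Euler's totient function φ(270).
72

270 = 2 × 3^3 × 5
φ(n) = n × ∏(1 - 1/p) for each prime p dividing n
φ(270) = 270 × (1 - 1/2) × (1 - 1/3) × (1 - 1/5) = 72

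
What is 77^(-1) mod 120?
53

gcd(77, 120) = 1, so the inverse exists.
Extended Euclidean algorithm on (120, 77):
120 = 1 × 77 + 43  ⟹  43 = (1)·120 + (-1)·77
77 = 1 × 43 + 34  ⟹  34 = (-1)·120 + (2)·77
43 = 1 × 34 + 9  ⟹  9 = (2)·120 + (-3)·77
34 = 3 × 9 + 7  ⟹  7 = (-7)·120 + (11)·77
9 = 1 × 7 + 2  ⟹  2 = (9)·120 + (-14)·77
7 = 3 × 2 + 1  ⟹  1 = (-34)·120 + (53)·77
So (53)·77 ≡ 1 (mod 120), i.e. 77^(-1) ≡ 53 (mod 120).
Check: 77 × 53 = 4081 ≡ 1 (mod 120)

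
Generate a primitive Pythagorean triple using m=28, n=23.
(255, 1288, 1313)

Euclid's formula: a = m² - n², b = 2mn, c = m² + n²
m = 28, n = 23
a = 28² - 23² = 784 - 529 = 255
b = 2 × 28 × 23 = 1288
c = 28² + 23² = 784 + 529 = 1313
Verification: 255² + 1288² = 65025 + 1658944 = 1723969 = 1313² ✓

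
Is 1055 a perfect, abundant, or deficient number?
deficient

Proper divisors of 1055: sum = 1 + 5 + 211 = 217
Since 217 < 1055, 1055 is deficient.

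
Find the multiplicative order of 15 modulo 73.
72

73 is prime, so ord(15) divides φ(73) = 72.
Divisors of 72: 1, 2, 3, 4, 6, 8, 9, 12, 18, 24, 36, 72.
Repeated squaring: 15^1 ≡ 15, 15^2 ≡ 6, 15^4 ≡ 36, 15^8 ≡ 55, 15^16 ≡ 32, 15^32 ≡ 2, 15^64 ≡ 4 (mod 73).
Test 15^d mod 73 for each divisor d in increasing order:
15^1 ≡ 15
15^2 ≡ 6
15^3 = 15^2·15^1 ≡ 17
15^4 ≡ 36
15^6 = 15^4·15^2 ≡ 70
15^8 ≡ 55
15^9 = 15^8·15^1 ≡ 22
15^12 = 15^8·15^4 ≡ 9
15^18 = 15^16·15^2 ≡ 46
15^24 = 15^16·15^8 ≡ 8
15^36 = 15^32·15^4 ≡ 72
15^72 = 15^64·15^8 ≡ 1  ← first divisor giving 1
The order is 72.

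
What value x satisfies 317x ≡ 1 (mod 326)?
181

gcd(317, 326) = 1, so the inverse exists.
Extended Euclidean algorithm on (326, 317):
326 = 1 × 317 + 9  ⟹  9 = (1)·326 + (-1)·317
317 = 35 × 9 + 2  ⟹  2 = (-35)·326 + (36)·317
9 = 4 × 2 + 1  ⟹  1 = (141)·326 + (-145)·317
So (-145)·317 ≡ 1 (mod 326), i.e. 317^(-1) ≡ -145 ≡ 181 (mod 326).
Check: 317 × 181 = 57377 ≡ 1 (mod 326)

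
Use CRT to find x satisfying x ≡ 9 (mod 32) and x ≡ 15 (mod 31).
201

Using Chinese Remainder Theorem:
M = 32 × 31 = 992
M1 = 31, M2 = 32
y1 = 31^(-1) mod 32 = 31
y2 = 32^(-1) mod 31 = 1
x = (9×31×31 + 15×32×1) mod 992 = 201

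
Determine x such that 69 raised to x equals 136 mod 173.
148

Baby-step giant-step with step n = ⌈√173⌉ = 14.
Baby steps 69^j mod 173 (j:value) for j=0..13: 0:1, 1:69, 2:90, 3:155, 4:142, 5:110, 6:151, 7:39, 8:96, 9:50, 10:163, 11:2, 12:138, 13:7.
Giant-step multiplier: 69^(-14) ≡ 69^(172-14) = 69^158 ≡ 24 (mod 173).
Giant steps γ_i = 136·24^i mod 173: γ_0=136, γ_1=150, γ_2=140, γ_3=73, γ_4=22, γ_5=9, γ_6=43, γ_7=167, γ_8=29, γ_9=4, γ_10=96 (in table at j=8).
x = i·n + j = 10·14 + 8 = 148.
Check: 69^148 ≡ 136 (mod 173).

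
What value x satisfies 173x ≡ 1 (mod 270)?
167

gcd(173, 270) = 1, so the inverse exists.
Extended Euclidean algorithm on (270, 173):
270 = 1 × 173 + 97  ⟹  97 = (1)·270 + (-1)·173
173 = 1 × 97 + 76  ⟹  76 = (-1)·270 + (2)·173
97 = 1 × 76 + 21  ⟹  21 = (2)·270 + (-3)·173
76 = 3 × 21 + 13  ⟹  13 = (-7)·270 + (11)·173
21 = 1 × 13 + 8  ⟹  8 = (9)·270 + (-14)·173
13 = 1 × 8 + 5  ⟹  5 = (-16)·270 + (25)·173
8 = 1 × 5 + 3  ⟹  3 = (25)·270 + (-39)·173
5 = 1 × 3 + 2  ⟹  2 = (-41)·270 + (64)·173
3 = 1 × 2 + 1  ⟹  1 = (66)·270 + (-103)·173
So (-103)·173 ≡ 1 (mod 270), i.e. 173^(-1) ≡ -103 ≡ 167 (mod 270).
Check: 173 × 167 = 28891 ≡ 1 (mod 270)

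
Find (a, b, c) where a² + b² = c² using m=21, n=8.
(377, 336, 505)

Euclid's formula: a = m² - n², b = 2mn, c = m² + n²
m = 21, n = 8
a = 21² - 8² = 441 - 64 = 377
b = 2 × 21 × 8 = 336
c = 21² + 8² = 441 + 64 = 505
Verification: 377² + 336² = 142129 + 112896 = 255025 = 505² ✓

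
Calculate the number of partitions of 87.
38887673

p(n) counts ways to write n as a sum of positive integers (order ignored).
Euler's pentagonal recurrence: p(k) = p(k-1) + p(k-2) - p(k-5) - p(k-7) + p(k-12) + p(k-15) - ... (offsets j(3j∓1)/2, signs ++--, p(0)=1, p(<0)=0).
DP table for k = 0..86: p(0)=1, p(1)=1, p(2)=2, p(3)=3, p(4)=5, p(5)=7, p(6)=11, p(7)=15, p(8)=22, p(9)=30, p(10)=42, p(11)=56, p(12)=77, p(13)=101, p(14)=135, p(15)=176, p(16)=231, p(17)=297, p(18)=385, p(19)=490, p(20)=627, p(21)=792, p(22)=1002, p(23)=1255, p(24)=1575, p(25)=1958, p(26)=2436, p(27)=3010, p(28)=3718, p(29)=4565, p(30)=5604, p(31)=6842, p(32)=8349, p(33)=10143, p(34)=12310, p(35)=14883, p(36)=17977, p(37)=21637, p(38)=26015, p(39)=31185, p(40)=37338, p(41)=44583, p(42)=53174, p(43)=63261, p(44)=75175, p(45)=89134, p(46)=105558, p(47)=124754, p(48)=147273, p(49)=173525, p(50)=204226, p(51)=239943, p(52)=281589, p(53)=329931, p(54)=386155, p(55)=451276, p(56)=526823, p(57)=614154, p(58)=715220, p(59)=831820, p(60)=966467, p(61)=1121505, p(62)=1300156, p(63)=1505499, p(64)=1741630, p(65)=2012558, p(66)=2323520, p(67)=2679689, p(68)=3087735, p(69)=3554345, p(70)=4087968, p(71)=4697205, p(72)=5392783, p(73)=6185689, p(74)=7089500, p(75)=8118264, p(76)=9289091, p(77)=10619863, p(78)=12132164, p(79)=13848650, p(80)=15796476, p(81)=18004327, p(82)=20506255, p(83)=23338469, p(84)=26543660, p(85)=30167357, p(86)=34262962.
Final step: p(87) = p(86) + p(85) - p(82) - p(80) + p(75) + p(72) - p(65) - p(61) + p(52) + p(47) - p(36) - p(30) + p(17) + p(10)
= 34262962 + 30167357 - 20506255 - 15796476 + 8118264 + 5392783 - 2012558 - 1121505 + 281589 + 124754 - 17977 - 5604 + 297 + 42
= 38887673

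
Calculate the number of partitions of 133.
7346629512

p(n) counts ways to write n as a sum of positive integers (order ignored).
Euler's pentagonal recurrence: p(k) = p(k-1) + p(k-2) - p(k-5) - p(k-7) + p(k-12) + p(k-15) - ... (offsets j(3j∓1)/2, signs ++--, p(0)=1, p(<0)=0).
DP table for k = 0..132: p(0)=1, p(1)=1, p(2)=2, p(3)=3, p(4)=5, p(5)=7, p(6)=11, p(7)=15, p(8)=22, p(9)=30, p(10)=42, p(11)=56, p(12)=77, p(13)=101, p(14)=135, p(15)=176, p(16)=231, p(17)=297, p(18)=385, p(19)=490, p(20)=627, p(21)=792, p(22)=1002, p(23)=1255, p(24)=1575, p(25)=1958, p(26)=2436, p(27)=3010, p(28)=3718, p(29)=4565, p(30)=5604, p(31)=6842, p(32)=8349, p(33)=10143, p(34)=12310, p(35)=14883, p(36)=17977, p(37)=21637, p(38)=26015, p(39)=31185, p(40)=37338, p(41)=44583, p(42)=53174, p(43)=63261, p(44)=75175, p(45)=89134, p(46)=105558, p(47)=124754, p(48)=147273, p(49)=173525, p(50)=204226, p(51)=239943, p(52)=281589, p(53)=329931, p(54)=386155, p(55)=451276, p(56)=526823, p(57)=614154, p(58)=715220, p(59)=831820, p(60)=966467, p(61)=1121505, p(62)=1300156, p(63)=1505499, p(64)=1741630, p(65)=2012558, p(66)=2323520, p(67)=2679689, p(68)=3087735, p(69)=3554345, p(70)=4087968, p(71)=4697205, p(72)=5392783, p(73)=6185689, p(74)=7089500, p(75)=8118264, p(76)=9289091, p(77)=10619863, p(78)=12132164, p(79)=13848650, p(80)=15796476, p(81)=18004327, p(82)=20506255, p(83)=23338469, p(84)=26543660, p(85)=30167357, p(86)=34262962, p(87)=38887673, p(88)=44108109, p(89)=49995925, p(90)=56634173, p(91)=64112359, p(92)=72533807, p(93)=82010177, p(94)=92669720, p(95)=104651419, p(96)=118114304, p(97)=133230930, p(98)=150198136, p(99)=169229875, p(100)=190569292, p(101)=214481126, p(102)=241265379, p(103)=271248950, p(104)=304801365, p(105)=342325709, p(106)=384276336, p(107)=431149389, p(108)=483502844, p(109)=541946240, p(110)=607163746, p(111)=679903203, p(112)=761002156, p(113)=851376628, p(114)=952050665, p(115)=1064144451, p(116)=1188908248, p(117)=1327710076, p(118)=1482074143, p(119)=1653668665, p(120)=1844349560, p(121)=2056148051, p(122)=2291320912, p(123)=2552338241, p(124)=2841940500, p(125)=3163127352, p(126)=3519222692, p(127)=3913864295, p(128)=4351078600, p(129)=4835271870, p(130)=5371315400, p(131)=5964539504, p(132)=6620830889.
Final step: p(133) = p(132) + p(131) - p(128) - p(126) + p(121) + p(118) - p(111) - p(107) + p(98) + p(93) - p(82) - p(76) + p(63) + p(56) - p(41) - p(33) + p(16) + p(7)
= 6620830889 + 5964539504 - 4351078600 - 3519222692 + 2056148051 + 1482074143 - 679903203 - 431149389 + 150198136 + 82010177 - 20506255 - 9289091 + 1505499 + 526823 - 44583 - 10143 + 231 + 15
= 7346629512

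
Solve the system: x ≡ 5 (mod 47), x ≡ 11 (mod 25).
1086

Using Chinese Remainder Theorem:
M = 47 × 25 = 1175
M1 = 25, M2 = 47
y1 = 25^(-1) mod 47 = 32
y2 = 47^(-1) mod 25 = 8
x = (5×25×32 + 11×47×8) mod 1175 = 1086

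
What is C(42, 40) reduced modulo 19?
6

Using Lucas' theorem:
Write n=42 and k=40 in base 19:
n in base 19: [2, 4]
k in base 19: [2, 2]
C(42,40) mod 19 = ∏ C(n_i, k_i) mod 19
Digit binomials (mod 19): C(2,2) = 1; C(4,2) = 6
Product: 1 × 6 = 6 ≡ 6 (mod 19)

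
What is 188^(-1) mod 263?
7

gcd(188, 263) = 1, so the inverse exists.
Extended Euclidean algorithm on (263, 188):
263 = 1 × 188 + 75  ⟹  75 = (1)·263 + (-1)·188
188 = 2 × 75 + 38  ⟹  38 = (-2)·263 + (3)·188
75 = 1 × 38 + 37  ⟹  37 = (3)·263 + (-4)·188
38 = 1 × 37 + 1  ⟹  1 = (-5)·263 + (7)·188
So (7)·188 ≡ 1 (mod 263), i.e. 188^(-1) ≡ 7 (mod 263).
Check: 188 × 7 = 1316 ≡ 1 (mod 263)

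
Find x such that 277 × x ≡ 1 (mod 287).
86

gcd(277, 287) = 1, so the inverse exists.
Extended Euclidean algorithm on (287, 277):
287 = 1 × 277 + 10  ⟹  10 = (1)·287 + (-1)·277
277 = 27 × 10 + 7  ⟹  7 = (-27)·287 + (28)·277
10 = 1 × 7 + 3  ⟹  3 = (28)·287 + (-29)·277
7 = 2 × 3 + 1  ⟹  1 = (-83)·287 + (86)·277
So (86)·277 ≡ 1 (mod 287), i.e. 277^(-1) ≡ 86 (mod 287).
Check: 277 × 86 = 23822 ≡ 1 (mod 287)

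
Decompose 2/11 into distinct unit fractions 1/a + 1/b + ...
1/6 + 1/66

Greedy algorithm:
2/11: ceiling(11/2) = 6, use 1/6
1/66: ceiling(66/1) = 66, use 1/66
Result: 2/11 = 1/6 + 1/66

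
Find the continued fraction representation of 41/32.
[1; 3, 1, 1, 4]

Euclidean algorithm steps:
41 = 1 × 32 + 9
32 = 3 × 9 + 5
9 = 1 × 5 + 4
5 = 1 × 4 + 1
4 = 4 × 1 + 0
Continued fraction: [1; 3, 1, 1, 4]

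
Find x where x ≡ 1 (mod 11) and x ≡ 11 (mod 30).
221

Using Chinese Remainder Theorem:
M = 11 × 30 = 330
M1 = 30, M2 = 11
y1 = 30^(-1) mod 11 = 7
y2 = 11^(-1) mod 30 = 11
x = (1×30×7 + 11×11×11) mod 330 = 221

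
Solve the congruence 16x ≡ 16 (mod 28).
x ≡ 1 (mod 7)

gcd(16, 28) = 4, which divides 16, so solutions exist.
Divide through by 4: 4x ≡ 4 (mod 7).
Find 4^(-1) mod 7 by the extended Euclidean algorithm:
7 = 1 × 4 + 3  ⟹  3 = (1)·7 + (-1)·4
4 = 1 × 3 + 1  ⟹  1 = (-1)·7 + (2)·4
So (2)·4 ≡ 1 (mod 7), i.e. 4^(-1) ≡ 2 (mod 7).
x ≡ 2 × 4 = 8 ≡ 1 (mod 7).
Check: 16 × 1 = 16 ≡ 16 (mod 28).
x ≡ 1 (mod 7), giving 4 solutions mod 28.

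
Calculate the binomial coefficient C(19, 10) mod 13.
0

Using Lucas' theorem:
Write n=19 and k=10 in base 13:
n in base 13: [1, 6]
k in base 13: [0, 10]
C(19,10) mod 13 = ∏ C(n_i, k_i) mod 13
Digit binomials (mod 13): C(1,0) = 1; C(6,10) = 0 (k_i > n_i)
Product: 1 × 0 = 0 ≡ 0 (mod 13)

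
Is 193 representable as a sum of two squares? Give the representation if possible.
7² + 12² (a=7, b=12)

Factorization: 193 = 193
By Fermat: n is sum of two squares iff every prime p ≡ 3 (mod 4) appears to even power.
All primes ≡ 3 (mod 4) appear to even power.
Search a = 0, 1, 2, … for 193 - a² a perfect square: first hit at a = 7: 193 - 49 = 144 = 12².
193 = 7² + 12² = 49 + 144 ✓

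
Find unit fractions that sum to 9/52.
1/6 + 1/156

Greedy algorithm:
9/52: ceiling(52/9) = 6, use 1/6
1/156: ceiling(156/1) = 156, use 1/156
Result: 9/52 = 1/6 + 1/156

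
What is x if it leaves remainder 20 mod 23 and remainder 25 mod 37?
802

Using Chinese Remainder Theorem:
M = 23 × 37 = 851
M1 = 37, M2 = 23
y1 = 37^(-1) mod 23 = 5
y2 = 23^(-1) mod 37 = 29
x = (20×37×5 + 25×23×29) mod 851 = 802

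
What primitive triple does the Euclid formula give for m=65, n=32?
(3201, 4160, 5249)

Euclid's formula: a = m² - n², b = 2mn, c = m² + n²
m = 65, n = 32
a = 65² - 32² = 4225 - 1024 = 3201
b = 2 × 65 × 32 = 4160
c = 65² + 32² = 4225 + 1024 = 5249
Verification: 3201² + 4160² = 10246401 + 17305600 = 27552001 = 5249² ✓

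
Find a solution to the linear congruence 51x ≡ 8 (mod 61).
x ≡ 48 (mod 61)

gcd(51, 61) = 1, which divides 8, so solutions exist.
Find 51^(-1) mod 61 by the extended Euclidean algorithm:
61 = 1 × 51 + 10  ⟹  10 = (1)·61 + (-1)·51
51 = 5 × 10 + 1  ⟹  1 = (-5)·61 + (6)·51
So (6)·51 ≡ 1 (mod 61), i.e. 51^(-1) ≡ 6 (mod 61).
x ≡ 6 × 8 = 48 ≡ 48 (mod 61).
Check: 51 × 48 = 2448 ≡ 8 (mod 61).
Unique solution: x ≡ 48 (mod 61)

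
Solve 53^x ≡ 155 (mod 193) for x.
31

Baby-step giant-step with step n = ⌈√193⌉ = 14.
Baby steps 53^j mod 193 (j:value) for j=0..13: 0:1, 1:53, 2:107, 3:74, 4:62, 5:5, 6:72, 7:149, 8:177, 9:117, 10:25, 11:167, 12:166, 13:113.
Giant-step multiplier: 53^(-14) ≡ 53^(192-14) = 53^178 ≡ 161 (mod 193).
Giant steps γ_i = 155·161^i mod 193: γ_0=155, γ_1=58, γ_2=74 (in table at j=3).
x = i·n + j = 2·14 + 3 = 31.
Check: 53^31 ≡ 155 (mod 193).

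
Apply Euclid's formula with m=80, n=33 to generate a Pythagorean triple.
(5311, 5280, 7489)

Euclid's formula: a = m² - n², b = 2mn, c = m² + n²
m = 80, n = 33
a = 80² - 33² = 6400 - 1089 = 5311
b = 2 × 80 × 33 = 5280
c = 80² + 33² = 6400 + 1089 = 7489
Verification: 5311² + 5280² = 28206721 + 27878400 = 56085121 = 7489² ✓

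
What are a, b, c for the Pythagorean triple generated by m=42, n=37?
(395, 3108, 3133)

Euclid's formula: a = m² - n², b = 2mn, c = m² + n²
m = 42, n = 37
a = 42² - 37² = 1764 - 1369 = 395
b = 2 × 42 × 37 = 3108
c = 42² + 37² = 1764 + 1369 = 3133
Verification: 395² + 3108² = 156025 + 9659664 = 9815689 = 3133² ✓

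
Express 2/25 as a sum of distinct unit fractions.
1/13 + 1/325

Greedy algorithm:
2/25: ceiling(25/2) = 13, use 1/13
1/325: ceiling(325/1) = 325, use 1/325
Result: 2/25 = 1/13 + 1/325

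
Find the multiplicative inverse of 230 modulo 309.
176

gcd(230, 309) = 1, so the inverse exists.
Extended Euclidean algorithm on (309, 230):
309 = 1 × 230 + 79  ⟹  79 = (1)·309 + (-1)·230
230 = 2 × 79 + 72  ⟹  72 = (-2)·309 + (3)·230
79 = 1 × 72 + 7  ⟹  7 = (3)·309 + (-4)·230
72 = 10 × 7 + 2  ⟹  2 = (-32)·309 + (43)·230
7 = 3 × 2 + 1  ⟹  1 = (99)·309 + (-133)·230
So (-133)·230 ≡ 1 (mod 309), i.e. 230^(-1) ≡ -133 ≡ 176 (mod 309).
Check: 230 × 176 = 40480 ≡ 1 (mod 309)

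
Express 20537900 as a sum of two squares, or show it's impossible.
Not possible

Factorization: 20537900 = 2^2 × 5^2 × 59^3
By Fermat: n is sum of two squares iff every prime p ≡ 3 (mod 4) appears to even power.
Prime(s) ≡ 3 (mod 4) with odd exponent: [(59, 3)]
Therefore 20537900 cannot be expressed as a² + b².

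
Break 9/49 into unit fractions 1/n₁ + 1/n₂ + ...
1/6 + 1/59 + 1/17346

Greedy algorithm:
9/49: ceiling(49/9) = 6, use 1/6
5/294: ceiling(294/5) = 59, use 1/59
1/17346: ceiling(17346/1) = 17346, use 1/17346
Result: 9/49 = 1/6 + 1/59 + 1/17346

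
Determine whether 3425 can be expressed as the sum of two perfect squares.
17² + 56² (a=17, b=56)

Factorization: 3425 = 5^2 × 137
By Fermat: n is sum of two squares iff every prime p ≡ 3 (mod 4) appears to even power.
All primes ≡ 3 (mod 4) appear to even power.
Search a = 0, 1, 2, … for 3425 - a² a perfect square: first hit at a = 17: 3425 - 289 = 3136 = 56².
3425 = 17² + 56² = 289 + 3136 ✓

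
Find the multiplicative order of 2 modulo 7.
3

7 is prime, so ord(2) divides φ(7) = 6.
Divisors of 6: 1, 2, 3, 6.
Repeated squaring: 2^1 ≡ 2, 2^2 ≡ 4, 2^4 ≡ 2 (mod 7).
Test 2^d mod 7 for each divisor d in increasing order:
2^1 ≡ 2
2^2 ≡ 4
2^3 = 2^2·2^1 ≡ 1  ← first divisor giving 1
The order is 3.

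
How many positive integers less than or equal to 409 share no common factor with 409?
408

409 = 409
φ(n) = n × ∏(1 - 1/p) for each prime p dividing n
φ(409) = 409 × (1 - 1/409) = 408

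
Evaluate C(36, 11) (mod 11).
3

Using Lucas' theorem:
Write n=36 and k=11 in base 11:
n in base 11: [3, 3]
k in base 11: [1, 0]
C(36,11) mod 11 = ∏ C(n_i, k_i) mod 11
Digit binomials (mod 11): C(3,1) = 3; C(3,0) = 1
Product: 3 × 1 = 3 ≡ 3 (mod 11)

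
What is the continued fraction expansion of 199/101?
[1; 1, 32, 1, 2]

Euclidean algorithm steps:
199 = 1 × 101 + 98
101 = 1 × 98 + 3
98 = 32 × 3 + 2
3 = 1 × 2 + 1
2 = 2 × 1 + 0
Continued fraction: [1; 1, 32, 1, 2]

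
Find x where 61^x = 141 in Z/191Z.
9

Baby-step giant-step with step n = ⌈√191⌉ = 14.
Baby steps 61^j mod 191 (j:value) for j=0..13: 0:1, 1:61, 2:92, 3:73, 4:60, 5:31, 6:172, 7:178, 8:162, 9:141, 10:6, 11:175, 12:170, 13:56.
h = 141 is already in the table at j=9, so x = 9.
Check: 61^9 ≡ 141 (mod 191).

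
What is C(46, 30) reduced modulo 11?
0

Using Lucas' theorem:
Write n=46 and k=30 in base 11:
n in base 11: [4, 2]
k in base 11: [2, 8]
C(46,30) mod 11 = ∏ C(n_i, k_i) mod 11
Digit binomials (mod 11): C(4,2) = 6; C(2,8) = 0 (k_i > n_i)
Product: 6 × 0 = 0 ≡ 0 (mod 11)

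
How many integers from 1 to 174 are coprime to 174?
56

174 = 2 × 3 × 29
φ(n) = n × ∏(1 - 1/p) for each prime p dividing n
φ(174) = 174 × (1 - 1/2) × (1 - 1/3) × (1 - 1/29) = 56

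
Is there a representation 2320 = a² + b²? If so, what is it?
4² + 48² (a=4, b=48)

Factorization: 2320 = 2^4 × 5 × 29
By Fermat: n is sum of two squares iff every prime p ≡ 3 (mod 4) appears to even power.
All primes ≡ 3 (mod 4) appear to even power.
Search a = 0, 1, 2, … for 2320 - a² a perfect square: first hit at a = 4: 2320 - 16 = 2304 = 48².
2320 = 4² + 48² = 16 + 2304 ✓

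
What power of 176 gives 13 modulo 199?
82

Baby-step giant-step with step n = ⌈√199⌉ = 15.
Baby steps 176^j mod 199 (j:value) for j=0..14: 0:1, 1:176, 2:131, 3:171, 4:47, 5:113, 6:187, 7:77, 8:20, 9:137, 10:33, 11:37, 12:144, 13:71, 14:158.
Giant-step multiplier: 176^(-15) ≡ 176^(198-15) = 176^183 ≡ 88 (mod 199).
Giant steps γ_i = 13·88^i mod 199: γ_0=13, γ_1=149, γ_2=177, γ_3=54, γ_4=175, γ_5=77 (in table at j=7).
x = i·n + j = 5·15 + 7 = 82.
Check: 176^82 ≡ 13 (mod 199).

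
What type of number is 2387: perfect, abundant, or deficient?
deficient

Proper divisors of 2387: sum = 1 + 7 + 11 + 31 + 77 + 217 + 341 = 685
Since 685 < 2387, 2387 is deficient.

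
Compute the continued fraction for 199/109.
[1; 1, 4, 1, 2, 1, 4]

Euclidean algorithm steps:
199 = 1 × 109 + 90
109 = 1 × 90 + 19
90 = 4 × 19 + 14
19 = 1 × 14 + 5
14 = 2 × 5 + 4
5 = 1 × 4 + 1
4 = 4 × 1 + 0
Continued fraction: [1; 1, 4, 1, 2, 1, 4]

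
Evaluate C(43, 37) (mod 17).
16

Using Lucas' theorem:
Write n=43 and k=37 in base 17:
n in base 17: [2, 9]
k in base 17: [2, 3]
C(43,37) mod 17 = ∏ C(n_i, k_i) mod 17
Digit binomials (mod 17): C(2,2) = 1; C(9,3) = 84 ≡ 16
Product: 1 × 16 = 16 ≡ 16 (mod 17)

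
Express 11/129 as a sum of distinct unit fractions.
1/12 + 1/516

Greedy algorithm:
11/129: ceiling(129/11) = 12, use 1/12
1/516: ceiling(516/1) = 516, use 1/516
Result: 11/129 = 1/12 + 1/516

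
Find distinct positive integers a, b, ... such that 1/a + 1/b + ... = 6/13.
1/3 + 1/8 + 1/312

Greedy algorithm:
6/13: ceiling(13/6) = 3, use 1/3
5/39: ceiling(39/5) = 8, use 1/8
1/312: ceiling(312/1) = 312, use 1/312
Result: 6/13 = 1/3 + 1/8 + 1/312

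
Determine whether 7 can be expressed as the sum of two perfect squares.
Not possible

Factorization: 7 = 7
By Fermat: n is sum of two squares iff every prime p ≡ 3 (mod 4) appears to even power.
Prime(s) ≡ 3 (mod 4) with odd exponent: [(7, 1)]
Therefore 7 cannot be expressed as a² + b².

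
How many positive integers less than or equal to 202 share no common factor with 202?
100

202 = 2 × 101
φ(n) = n × ∏(1 - 1/p) for each prime p dividing n
φ(202) = 202 × (1 - 1/2) × (1 - 1/101) = 100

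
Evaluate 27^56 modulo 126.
99

Repeated squaring. Binary of 56 = 111000.
27^1 ≡ 27 (mod 126); 27^2 ≡ 99 (mod 126); 27^4 ≡ 99 (mod 126); 27^8 ≡ 99 (mod 126); 27^16 ≡ 99 (mod 126); 27^32 ≡ 99 (mod 126)
27^56 = 27^8 × 27^16 × 27^32 ≡ 99 (mod 126)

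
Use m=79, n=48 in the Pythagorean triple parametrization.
(3937, 7584, 8545)

Euclid's formula: a = m² - n², b = 2mn, c = m² + n²
m = 79, n = 48
a = 79² - 48² = 6241 - 2304 = 3937
b = 2 × 79 × 48 = 7584
c = 79² + 48² = 6241 + 2304 = 8545
Verification: 3937² + 7584² = 15499969 + 57517056 = 73017025 = 8545² ✓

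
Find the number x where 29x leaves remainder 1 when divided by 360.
149

gcd(29, 360) = 1, so the inverse exists.
Extended Euclidean algorithm on (360, 29):
360 = 12 × 29 + 12  ⟹  12 = (1)·360 + (-12)·29
29 = 2 × 12 + 5  ⟹  5 = (-2)·360 + (25)·29
12 = 2 × 5 + 2  ⟹  2 = (5)·360 + (-62)·29
5 = 2 × 2 + 1  ⟹  1 = (-12)·360 + (149)·29
So (149)·29 ≡ 1 (mod 360), i.e. 29^(-1) ≡ 149 (mod 360).
Check: 29 × 149 = 4321 ≡ 1 (mod 360)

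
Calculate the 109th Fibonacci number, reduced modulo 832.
41

Matrix identity: Q^n = [[F_(n+1), F_n], [F_n, F_(n-1)]] with Q = [[1,1],[1,0]].
n = 109 = 1101101₂. Square-and-multiply, entries mod 832:
Q^1 = [[1,1],[1,0]]
Q^3 = (Q^1)²·Q = [[3,2],[2,1]]
Q^6 = (Q^3)² = [[13,8],[8,5]]
Q^13 = (Q^6)²·Q = [[377,233],[233,144]]
Q^27 = (Q^13)²·Q = [[819,66],[66,753]]
Q^54 = (Q^27)² = [[365,584],[584,613]]
Q^109 = (Q^54)²·Q = [[441,41],[41,400]]
F_109 mod 832 = Q^109[0][1] = 41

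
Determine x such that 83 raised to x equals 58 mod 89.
7

Baby-step giant-step with step n = ⌈√89⌉ = 10.
Baby steps 83^j mod 89 (j:value) for j=0..9: 0:1, 1:83, 2:36, 3:51, 4:50, 5:56, 6:20, 7:58, 8:8, 9:41.
h = 58 is already in the table at j=7, so x = 7.
Check: 83^7 ≡ 58 (mod 89).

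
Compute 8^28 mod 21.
1

Repeated squaring. Binary of 28 = 11100.
8^1 ≡ 8 (mod 21); 8^2 ≡ 1 (mod 21); 8^4 ≡ 1 (mod 21); 8^8 ≡ 1 (mod 21); 8^16 ≡ 1 (mod 21)
8^28 = 8^4 × 8^8 × 8^16 ≡ 1 (mod 21)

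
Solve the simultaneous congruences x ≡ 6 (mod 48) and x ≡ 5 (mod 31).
966

Using Chinese Remainder Theorem:
M = 48 × 31 = 1488
M1 = 31, M2 = 48
y1 = 31^(-1) mod 48 = 31
y2 = 48^(-1) mod 31 = 11
x = (6×31×31 + 5×48×11) mod 1488 = 966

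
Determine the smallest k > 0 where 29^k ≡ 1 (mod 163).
162

163 is prime, so ord(29) divides φ(163) = 162.
Divisors of 162: 1, 2, 3, 6, 9, 18, 27, 54, 81, 162.
Repeated squaring: 29^1 ≡ 29, 29^2 ≡ 26, 29^4 ≡ 24, 29^8 ≡ 87, 29^16 ≡ 71, 29^32 ≡ 151, 29^64 ≡ 144, 29^128 ≡ 35 (mod 163).
Test 29^d mod 163 for each divisor d in increasing order:
29^1 ≡ 29
29^2 ≡ 26
29^3 = 29^2·29^1 ≡ 102
29^6 = 29^4·29^2 ≡ 135
29^9 = 29^8·29^1 ≡ 78
29^18 = 29^16·29^2 ≡ 53
29^27 = 29^16·29^8·29^2·29^1 ≡ 59
29^54 = 29^32·29^16·29^4·29^2 ≡ 58
29^81 = 29^64·29^16·29^1 ≡ 162
29^162 = 29^128·29^32·29^2 ≡ 1  ← first divisor giving 1
The order is 162.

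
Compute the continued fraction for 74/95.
[0; 1, 3, 1, 1, 10]

Euclidean algorithm steps:
74 = 0 × 95 + 74
95 = 1 × 74 + 21
74 = 3 × 21 + 11
21 = 1 × 11 + 10
11 = 1 × 10 + 1
10 = 10 × 1 + 0
Continued fraction: [0; 1, 3, 1, 1, 10]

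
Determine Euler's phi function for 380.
144

380 = 2^2 × 5 × 19
φ(n) = n × ∏(1 - 1/p) for each prime p dividing n
φ(380) = 380 × (1 - 1/2) × (1 - 1/5) × (1 - 1/19) = 144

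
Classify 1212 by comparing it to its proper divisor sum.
abundant

Proper divisors of 1212: sum = 1 + 2 + 3 + 4 + 6 + 12 + 101 + 202 + 303 + 404 + 606 = 1644
Since 1644 > 1212, 1212 is abundant.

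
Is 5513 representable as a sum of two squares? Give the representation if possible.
32² + 67² (a=32, b=67)

Factorization: 5513 = 37 × 149
By Fermat: n is sum of two squares iff every prime p ≡ 3 (mod 4) appears to even power.
All primes ≡ 3 (mod 4) appear to even power.
Search a = 0, 1, 2, … for 5513 - a² a perfect square: first hit at a = 32: 5513 - 1024 = 4489 = 67².
5513 = 32² + 67² = 1024 + 4489 ✓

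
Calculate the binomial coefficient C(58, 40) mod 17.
4

Using Lucas' theorem:
Write n=58 and k=40 in base 17:
n in base 17: [3, 7]
k in base 17: [2, 6]
C(58,40) mod 17 = ∏ C(n_i, k_i) mod 17
Digit binomials (mod 17): C(3,2) = 3; C(7,6) = 7
Product: 3 × 7 = 21 ≡ 4 (mod 17)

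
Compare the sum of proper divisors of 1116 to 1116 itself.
abundant

Proper divisors of 1116: sum = 1 + 2 + 3 + 4 + 6 + 9 + 12 + 18 + ... + 186 + 279 + 372 + 558 (17 divisors) = 1796
Since 1796 > 1116, 1116 is abundant.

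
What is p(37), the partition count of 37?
21637

p(n) counts ways to write n as a sum of positive integers (order ignored).
Euler's pentagonal recurrence: p(k) = p(k-1) + p(k-2) - p(k-5) - p(k-7) + p(k-12) + p(k-15) - ... (offsets j(3j∓1)/2, signs ++--, p(0)=1, p(<0)=0).
DP table for k = 0..36: p(0)=1, p(1)=1, p(2)=2, p(3)=3, p(4)=5, p(5)=7, p(6)=11, p(7)=15, p(8)=22, p(9)=30, p(10)=42, p(11)=56, p(12)=77, p(13)=101, p(14)=135, p(15)=176, p(16)=231, p(17)=297, p(18)=385, p(19)=490, p(20)=627, p(21)=792, p(22)=1002, p(23)=1255, p(24)=1575, p(25)=1958, p(26)=2436, p(27)=3010, p(28)=3718, p(29)=4565, p(30)=5604, p(31)=6842, p(32)=8349, p(33)=10143, p(34)=12310, p(35)=14883, p(36)=17977.
Final step: p(37) = p(36) + p(35) - p(32) - p(30) + p(25) + p(22) - p(15) - p(11) + p(2)
= 17977 + 14883 - 8349 - 5604 + 1958 + 1002 - 176 - 56 + 2
= 21637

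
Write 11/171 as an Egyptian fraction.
1/16 + 1/548 + 1/374832

Greedy algorithm:
11/171: ceiling(171/11) = 16, use 1/16
5/2736: ceiling(2736/5) = 548, use 1/548
1/374832: ceiling(374832/1) = 374832, use 1/374832
Result: 11/171 = 1/16 + 1/548 + 1/374832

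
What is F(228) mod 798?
486

Matrix identity: Q^n = [[F_(n+1), F_n], [F_n, F_(n-1)]] with Q = [[1,1],[1,0]].
n = 228 = 11100100₂. Square-and-multiply, entries mod 798:
Q^1 = [[1,1],[1,0]]
Q^3 = (Q^1)²·Q = [[3,2],[2,1]]
Q^7 = (Q^3)²·Q = [[21,13],[13,8]]
Q^14 = (Q^7)² = [[610,377],[377,233]]
Q^28 = (Q^14)² = [[317,207],[207,110]]
Q^57 = (Q^28)²·Q = [[307,496],[496,609]]
Q^114 = (Q^57)² = [[317,274],[274,43]]
Q^228 = (Q^114)² = [[5,486],[486,317]]
F_228 mod 798 = Q^228[0][1] = 486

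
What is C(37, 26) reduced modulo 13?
1

Using Lucas' theorem:
Write n=37 and k=26 in base 13:
n in base 13: [2, 11]
k in base 13: [2, 0]
C(37,26) mod 13 = ∏ C(n_i, k_i) mod 13
Digit binomials (mod 13): C(2,2) = 1; C(11,0) = 1
Product: 1 × 1 = 1 ≡ 1 (mod 13)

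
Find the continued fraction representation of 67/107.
[0; 1, 1, 1, 2, 13]

Euclidean algorithm steps:
67 = 0 × 107 + 67
107 = 1 × 67 + 40
67 = 1 × 40 + 27
40 = 1 × 27 + 13
27 = 2 × 13 + 1
13 = 13 × 1 + 0
Continued fraction: [0; 1, 1, 1, 2, 13]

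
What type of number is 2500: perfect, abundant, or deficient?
abundant

Proper divisors of 2500: sum = 1 + 2 + 4 + 5 + 10 + 20 + 25 + 50 + 100 + 125 + 250 + 500 + 625 + 1250 = 2967
Since 2967 > 2500, 2500 is abundant.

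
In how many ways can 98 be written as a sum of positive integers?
150198136

p(n) counts ways to write n as a sum of positive integers (order ignored).
Euler's pentagonal recurrence: p(k) = p(k-1) + p(k-2) - p(k-5) - p(k-7) + p(k-12) + p(k-15) - ... (offsets j(3j∓1)/2, signs ++--, p(0)=1, p(<0)=0).
DP table for k = 0..97: p(0)=1, p(1)=1, p(2)=2, p(3)=3, p(4)=5, p(5)=7, p(6)=11, p(7)=15, p(8)=22, p(9)=30, p(10)=42, p(11)=56, p(12)=77, p(13)=101, p(14)=135, p(15)=176, p(16)=231, p(17)=297, p(18)=385, p(19)=490, p(20)=627, p(21)=792, p(22)=1002, p(23)=1255, p(24)=1575, p(25)=1958, p(26)=2436, p(27)=3010, p(28)=3718, p(29)=4565, p(30)=5604, p(31)=6842, p(32)=8349, p(33)=10143, p(34)=12310, p(35)=14883, p(36)=17977, p(37)=21637, p(38)=26015, p(39)=31185, p(40)=37338, p(41)=44583, p(42)=53174, p(43)=63261, p(44)=75175, p(45)=89134, p(46)=105558, p(47)=124754, p(48)=147273, p(49)=173525, p(50)=204226, p(51)=239943, p(52)=281589, p(53)=329931, p(54)=386155, p(55)=451276, p(56)=526823, p(57)=614154, p(58)=715220, p(59)=831820, p(60)=966467, p(61)=1121505, p(62)=1300156, p(63)=1505499, p(64)=1741630, p(65)=2012558, p(66)=2323520, p(67)=2679689, p(68)=3087735, p(69)=3554345, p(70)=4087968, p(71)=4697205, p(72)=5392783, p(73)=6185689, p(74)=7089500, p(75)=8118264, p(76)=9289091, p(77)=10619863, p(78)=12132164, p(79)=13848650, p(80)=15796476, p(81)=18004327, p(82)=20506255, p(83)=23338469, p(84)=26543660, p(85)=30167357, p(86)=34262962, p(87)=38887673, p(88)=44108109, p(89)=49995925, p(90)=56634173, p(91)=64112359, p(92)=72533807, p(93)=82010177, p(94)=92669720, p(95)=104651419, p(96)=118114304, p(97)=133230930.
Final step: p(98) = p(97) + p(96) - p(93) - p(91) + p(86) + p(83) - p(76) - p(72) + p(63) + p(58) - p(47) - p(41) + p(28) + p(21) - p(6)
= 133230930 + 118114304 - 82010177 - 64112359 + 34262962 + 23338469 - 9289091 - 5392783 + 1505499 + 715220 - 124754 - 44583 + 3718 + 792 - 11
= 150198136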